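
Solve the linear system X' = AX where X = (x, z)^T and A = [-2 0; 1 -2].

Coefficient matrix A = [[-2, 0], [1, -2]].
Characteristic polynomial det(A - λI) = λ^2 + 4λ + 4 = 0.
Single eigenvalue λ = -2 with algebraic multiplicity 2.
Eigenvector v = (0,1); generalized eigenvector w with (A-λI)w=v is (1,-2).
General solution: e^(-2t)[K_1·v + K_2·(t·v + w)].

x(t) = K_2e^(-2t), z(t) = K_1e^(-2t) + K_2te^(-2t) - 2K_2e^(-2t)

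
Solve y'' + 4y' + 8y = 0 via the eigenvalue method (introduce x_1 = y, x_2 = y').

y(t) = K_1e^(-2t)cos(2t) + K_2e^(-2t)sin(2t)

Let x_1 = y, x_2 = y'. Then x_1' = x_2 and x_2' = -8x_1 - 4x_2.
A = [[0,1],[-8,-4]]; det(A-λI) = λ^2 + 4λ + 8.
Eigenvalues λ = -2 ± 2i.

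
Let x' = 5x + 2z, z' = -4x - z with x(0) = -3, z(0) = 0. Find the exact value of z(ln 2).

36

A = [[5,2],[-4,-1]]; eigenvalues λ = 1, 3.
Eigenvectors: (1,-2) for λ=1, (1,-1) for λ=3.
From the initial condition, c_1 = 3, c_2 = -6.
z(ln 2) = (3)(2^1)(-2) + (-6)(2^3)(-1) = 36.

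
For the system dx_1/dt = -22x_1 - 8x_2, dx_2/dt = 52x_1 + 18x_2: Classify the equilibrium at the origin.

stable spiral

A = [[-22,-8],[52,18]]; det(A-λI) = λ^2 + 4λ + 20.
λ = -2 ± 4i: negative real part.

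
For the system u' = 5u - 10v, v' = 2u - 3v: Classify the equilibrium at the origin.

A = [[5,-10],[2,-3]]; det(A-λI) = λ^2 - 2λ + 5.
λ = 1 ± 2i: positive real part.

unstable spiral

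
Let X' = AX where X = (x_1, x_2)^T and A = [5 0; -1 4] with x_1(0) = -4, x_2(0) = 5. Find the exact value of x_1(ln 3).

A = [[5,0],[-1,4]]; eigenvalues λ = 4, 5.
Eigenvectors: (0,-1) for λ=4, (1,-1) for λ=5.
From the initial condition, c_1 = -1, c_2 = -4.
x_1(ln 3) = (-1)(3^4)(0) + (-4)(3^5)(1) = -972.

-972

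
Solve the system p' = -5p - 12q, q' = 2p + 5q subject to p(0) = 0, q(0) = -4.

Coefficient matrix A = [[-5, -12], [2, 5]].
Characteristic polynomial det(A - λI) = λ^2 - 1 = 0.
Eigenvalues λ = -1, 1.
For λ=-1: (A-λI) row 1 is [-4, -12], so an eigenvector is (-3, 1).
For λ=1: (A-λI) row 1 is [-6, -12], so an eigenvector is (-2, 1).
General solution: c_1e^(-t)(-3,1) + c_2e^(t)(-2,1).
Applying p(0)=0, q(0)=-4 gives c_1=8, c_2=-12.

p(t) = 24e^(t) - 24e^(-t), q(t) = -12e^(t) + 8e^(-t)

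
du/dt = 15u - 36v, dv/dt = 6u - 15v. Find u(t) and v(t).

Coefficient matrix A = [[15, -36], [6, -15]].
Characteristic polynomial det(A - λI) = λ^2 - 9 = 0.
Eigenvalues λ = -3, 3.
For λ=-3: (A-λI) row 1 is [18, -36], so an eigenvector is (-2, -1).
For λ=3: (A-λI) row 1 is [12, -36], so an eigenvector is (-3, -1).
General solution: c_1e^(-3t)(-2,-1) + c_2e^(3t)(-3,-1).

u(t) = -2c_1e^(-3t) - 3c_2e^(3t), v(t) = -c_1e^(-3t) - c_2e^(3t)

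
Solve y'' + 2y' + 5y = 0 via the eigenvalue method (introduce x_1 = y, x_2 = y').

y(t) = K_1e^(-t)cos(2t) + K_2e^(-t)sin(2t)

Let x_1 = y, x_2 = y'. Then x_1' = x_2 and x_2' = -5x_1 - 2x_2.
A = [[0,1],[-5,-2]]; det(A-λI) = λ^2 + 2λ + 5.
Eigenvalues λ = -1 ± 2i.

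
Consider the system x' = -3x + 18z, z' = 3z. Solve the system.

Coefficient matrix A = [[-3, 18], [0, 3]].
Characteristic polynomial det(A - λI) = λ^2 - 9 = 0.
Eigenvalues λ = -3, 3.
For λ=-3: (A-λI) row 1 is [0, 18], so an eigenvector is (-1, 0).
For λ=3: (A-λI) row 1 is [-6, 18], so an eigenvector is (3, 1).
General solution: K_1e^(-3t)(-1,0) + K_2e^(3t)(3,1).

x(t) = -K_1e^(-3t) + 3K_2e^(3t), z(t) = K_2e^(3t)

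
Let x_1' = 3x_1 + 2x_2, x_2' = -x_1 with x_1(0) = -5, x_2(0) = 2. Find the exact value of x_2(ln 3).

24

A = [[3,2],[-1,0]]; eigenvalues λ = 2, 1.
Eigenvectors: (2,-1) for λ=2, (-1,1) for λ=1.
From the initial condition, c_1 = -3, c_2 = -1.
x_2(ln 3) = (-3)(3^2)(-1) + (-1)(3^1)(1) = 24.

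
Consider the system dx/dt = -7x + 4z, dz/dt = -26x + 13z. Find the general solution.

Coefficient matrix A = [[-7, 4], [-26, 13]].
Characteristic polynomial det(A - λI) = λ^2 - 6λ + 13 = 0.
Eigenvalues λ = 3 ± 2i (complex conjugate pair).
For λ=3+2i: an eigenvector is (1,3) - i(1,2) = (1 - i, 3 - 2i).
A real fundamental pair from Re and Im of e^((3+2i)t)v: X_1 = e^(3t)(cos(2t)·(1,3) + sin(2t)·(1,2)), X_2 = e^(3t)(sin(2t)·(1,3) - cos(2t)·(1,2)).
General solution: C_1X_1 + C_2X_2.

x(t) = C_1e^(3t)sin(2t) + C_1e^(3t)cos(2t) + C_2e^(3t)sin(2t) - C_2e^(3t)cos(2t), z(t) = 2C_1e^(3t)sin(2t) + 3C_1e^(3t)cos(2t) + 3C_2e^(3t)sin(2t) - 2C_2e^(3t)cos(2t)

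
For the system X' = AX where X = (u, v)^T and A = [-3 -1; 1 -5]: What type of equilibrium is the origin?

stable improper node

A = [[-3,-1],[1,-5]]; det(A-λI) = λ^2 + 8λ + 16.
repeated λ = -4 with a single eigenvector.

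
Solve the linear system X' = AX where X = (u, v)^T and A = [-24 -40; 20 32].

u(t) = -3c_1e^(4t)sin(4t) - c_1e^(4t)cos(4t) - c_2e^(4t)sin(4t) + 3c_2e^(4t)cos(4t), v(t) = 2c_1e^(4t)sin(4t) + c_1e^(4t)cos(4t) + c_2e^(4t)sin(4t) - 2c_2e^(4t)cos(4t)

Coefficient matrix A = [[-24, -40], [20, 32]].
Characteristic polynomial det(A - λI) = λ^2 - 8λ + 32 = 0.
Eigenvalues λ = 4 ± 4i (complex conjugate pair).
For λ=4+4i: an eigenvector is (-1,1) - i(-3,2) = (-1 + 3i, 1 - 2i).
A real fundamental pair from Re and Im of e^((4+4i)t)v: X_1 = e^(4t)(cos(4t)·(-1,1) + sin(4t)·(-3,2)), X_2 = e^(4t)(sin(4t)·(-1,1) - cos(4t)·(-3,2)).
General solution: c_1X_1 + c_2X_2.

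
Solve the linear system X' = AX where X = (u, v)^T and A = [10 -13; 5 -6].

Coefficient matrix A = [[10, -13], [5, -6]].
Characteristic polynomial det(A - λI) = λ^2 - 4λ + 5 = 0.
Eigenvalues λ = 2 ± i (complex conjugate pair).
For λ=2+i: an eigenvector is (-2,-1) - i(-3,-2) = (-2 + 3i, -1 + 2i).
A real fundamental pair from Re and Im of e^((2+i)t)v: X_1 = e^(2t)(cos(t)·(-2,-1) + sin(t)·(-3,-2)), X_2 = e^(2t)(sin(t)·(-2,-1) - cos(t)·(-3,-2)).
General solution: C_1X_1 + C_2X_2.

u(t) = -3C_1e^(2t)sin(t) - 2C_1e^(2t)cos(t) - 2C_2e^(2t)sin(t) + 3C_2e^(2t)cos(t), v(t) = -2C_1e^(2t)sin(t) - C_1e^(2t)cos(t) - C_2e^(2t)sin(t) + 2C_2e^(2t)cos(t)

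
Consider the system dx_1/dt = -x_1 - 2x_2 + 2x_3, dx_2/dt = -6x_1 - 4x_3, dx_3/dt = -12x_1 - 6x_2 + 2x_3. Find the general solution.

x_1(t) = C_2e^(3t) - 2C_3e^(2t), x_2(t) = C_1e^(-4t) - 2C_2e^(3t) + 4C_3e^(2t), x_3(t) = C_1e^(-4t) + C_3e^(2t)

Coefficient matrix A = [[-1, -2, 2], [-6, 0, -4], [-12, -6, 2]].
det(A - λI) = 0 gives eigenvalues λ = -4, 3, 2.
For λ=-4: eigenvector (0,1,1).
For λ=3: eigenvector (1,-2,0).
For λ=2: eigenvector (-2,4,1).
General solution: C_1e^(-4t)(0,1,1) + C_2e^(3t)(1,-2,0) + C_3e^(2t)(-2,4,1).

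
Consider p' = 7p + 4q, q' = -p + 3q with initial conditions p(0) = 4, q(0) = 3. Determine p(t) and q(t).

p(t) = 20te^(5t) + 4e^(5t), q(t) = -10te^(5t) + 3e^(5t)

Coefficient matrix A = [[7, 4], [-1, 3]].
Characteristic polynomial det(A - λI) = λ^2 - 10λ + 25 = 0.
Single eigenvalue λ = 5 with algebraic multiplicity 2.
Eigenvector v = (-2,1); generalized eigenvector w with (A-λI)w=v is (-1,0).
General solution: e^(5t)[K_1·v + K_2·(t·v + w)].
Applying p(0)=4, q(0)=3 gives K_1=3, K_2=-10.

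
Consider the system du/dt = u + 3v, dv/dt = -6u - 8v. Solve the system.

u(t) = C_1e^(-5t) + C_2e^(-2t), v(t) = -2C_1e^(-5t) - C_2e^(-2t)

Coefficient matrix A = [[1, 3], [-6, -8]].
Characteristic polynomial det(A - λI) = λ^2 + 7λ + 10 = 0.
Eigenvalues λ = -5, -2.
For λ=-5: (A-λI) row 1 is [6, 3], so an eigenvector is (1, -2).
For λ=-2: (A-λI) row 1 is [3, 3], so an eigenvector is (1, -1).
General solution: C_1e^(-5t)(1,-2) + C_2e^(-2t)(1,-1).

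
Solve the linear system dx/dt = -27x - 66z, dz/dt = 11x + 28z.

Coefficient matrix A = [[-27, -66], [11, 28]].
Characteristic polynomial det(A - λI) = λ^2 - λ - 30 = 0.
Eigenvalues λ = -5, 6.
For λ=-5: (A-λI) row 1 is [-22, -66], so an eigenvector is (-3, 1).
For λ=6: (A-λI) row 1 is [-33, -66], so an eigenvector is (-2, 1).
General solution: c_1e^(-5t)(-3,1) + c_2e^(6t)(-2,1).

x(t) = -3c_1e^(-5t) - 2c_2e^(6t), z(t) = c_1e^(-5t) + c_2e^(6t)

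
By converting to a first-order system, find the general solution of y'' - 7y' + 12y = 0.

y(t) = K_1e^(4t) + K_2e^(3t)

Let x_1 = y, x_2 = y'. Then x_1' = x_2 and x_2' = -12x_1 + 7x_2.
A = [[0,1],[-12,7]]; det(A-λI) = λ^2 - 7λ + 12.
Eigenvalues λ = 4, 3 with eigenvectors (1,4), (1,3).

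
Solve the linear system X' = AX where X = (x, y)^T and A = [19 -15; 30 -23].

Coefficient matrix A = [[19, -15], [30, -23]].
Characteristic polynomial det(A - λI) = λ^2 + 4λ + 13 = 0.
Eigenvalues λ = -2 ± 3i (complex conjugate pair).
For λ=-2+3i: an eigenvector is (1,1) - i(2,3) = (1 - 2i, 1 - 3i).
A real fundamental pair from Re and Im of e^((-2+3i)t)v: X_1 = e^(-2t)(cos(3t)·(1,1) + sin(3t)·(2,3)), X_2 = e^(-2t)(sin(3t)·(1,1) - cos(3t)·(2,3)).
General solution: c_1X_1 + c_2X_2.

x(t) = 2c_1e^(-2t)sin(3t) + c_1e^(-2t)cos(3t) + c_2e^(-2t)sin(3t) - 2c_2e^(-2t)cos(3t), y(t) = 3c_1e^(-2t)sin(3t) + c_1e^(-2t)cos(3t) + c_2e^(-2t)sin(3t) - 3c_2e^(-2t)cos(3t)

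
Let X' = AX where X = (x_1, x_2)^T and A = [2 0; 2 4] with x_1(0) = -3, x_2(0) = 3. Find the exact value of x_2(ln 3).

A = [[2,0],[2,4]]; eigenvalues λ = 2, 4.
Eigenvectors: (-1,1) for λ=2, (0,-1) for λ=4.
From the initial condition, c_1 = 3, c_2 = 0.
x_2(ln 3) = (3)(3^2)(1) + (0)(3^4)(-1) = 27.

27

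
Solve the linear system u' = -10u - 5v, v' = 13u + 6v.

Coefficient matrix A = [[-10, -5], [13, 6]].
Characteristic polynomial det(A - λI) = λ^2 + 4λ + 5 = 0.
Eigenvalues λ = -2 ± i (complex conjugate pair).
For λ=-2+i: an eigenvector is (-2,3) - i(1,-2) = (-2 - i, 3 + 2i).
A real fundamental pair from Re and Im of e^((-2+i)t)v: X_1 = e^(-2t)(cos(t)·(-2,3) + sin(t)·(1,-2)), X_2 = e^(-2t)(sin(t)·(-2,3) - cos(t)·(1,-2)).
General solution: K_1X_1 + K_2X_2.

u(t) = K_1e^(-2t)sin(t) - 2K_1e^(-2t)cos(t) - 2K_2e^(-2t)sin(t) - K_2e^(-2t)cos(t), v(t) = -2K_1e^(-2t)sin(t) + 3K_1e^(-2t)cos(t) + 3K_2e^(-2t)sin(t) + 2K_2e^(-2t)cos(t)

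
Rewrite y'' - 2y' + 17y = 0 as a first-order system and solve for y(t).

Let x_1 = y, x_2 = y'. Then x_1' = x_2 and x_2' = -17x_1 + 2x_2.
A = [[0,1],[-17,2]]; det(A-λI) = λ^2 - 2λ + 17.
Eigenvalues λ = 1 ± 4i.

y(t) = K_1e^(t)cos(4t) + K_2e^(t)sin(4t)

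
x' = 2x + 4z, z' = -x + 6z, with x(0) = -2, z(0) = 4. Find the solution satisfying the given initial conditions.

x(t) = 20te^(4t) - 2e^(4t), z(t) = 10te^(4t) + 4e^(4t)

Coefficient matrix A = [[2, 4], [-1, 6]].
Characteristic polynomial det(A - λI) = λ^2 - 8λ + 16 = 0.
Single eigenvalue λ = 4 with algebraic multiplicity 2.
Eigenvector v = (2,1); generalized eigenvector w with (A-λI)w=v is (1,1).
General solution: e^(4t)[c_1·v + c_2·(t·v + w)].
Applying x(0)=-2, z(0)=4 gives c_1=-6, c_2=10.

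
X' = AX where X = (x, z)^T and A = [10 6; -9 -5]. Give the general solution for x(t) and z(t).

x(t) = K_1e^(4t) - 2K_2e^(t), z(t) = -K_1e^(4t) + 3K_2e^(t)

Coefficient matrix A = [[10, 6], [-9, -5]].
Characteristic polynomial det(A - λI) = λ^2 - 5λ + 4 = 0.
Eigenvalues λ = 4, 1.
For λ=4: (A-λI) row 1 is [6, 6], so an eigenvector is (1, -1).
For λ=1: (A-λI) row 1 is [9, 6], so an eigenvector is (-2, 3).
General solution: K_1e^(4t)(1,-1) + K_2e^(t)(-2,3).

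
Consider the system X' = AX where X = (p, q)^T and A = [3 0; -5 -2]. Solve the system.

Coefficient matrix A = [[3, 0], [-5, -2]].
Characteristic polynomial det(A - λI) = λ^2 - λ - 6 = 0.
Eigenvalues λ = 3, -2.
For λ=3: (A-λI) row 2 is [-5, -5], so an eigenvector is (-1, 1).
For λ=-2: (A-λI) row 1 is [5, 0], so an eigenvector is (0, 1).
General solution: c_1e^(3t)(-1,1) + c_2e^(-2t)(0,1).

p(t) = -c_1e^(3t), q(t) = c_1e^(3t) + c_2e^(-2t)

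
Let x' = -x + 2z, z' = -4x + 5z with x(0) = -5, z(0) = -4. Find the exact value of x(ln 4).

40

A = [[-1,2],[-4,5]]; eigenvalues λ = 1, 3.
Eigenvectors: (-1,-1) for λ=1, (1,2) for λ=3.
From the initial condition, c_1 = 6, c_2 = 1.
x(ln 4) = (6)(4^1)(-1) + (1)(4^3)(1) = 40.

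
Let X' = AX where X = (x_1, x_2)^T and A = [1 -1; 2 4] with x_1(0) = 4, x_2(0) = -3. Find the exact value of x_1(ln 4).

A = [[1,-1],[2,4]]; eigenvalues λ = 3, 2.
Eigenvectors: (1,-2) for λ=3, (1,-1) for λ=2.
From the initial condition, c_1 = -1, c_2 = 5.
x_1(ln 4) = (-1)(4^3)(1) + (5)(4^2)(1) = 16.

16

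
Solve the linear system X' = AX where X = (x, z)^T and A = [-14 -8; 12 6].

x(t) = -K_1e^(-6t) - 2K_2e^(-2t), z(t) = K_1e^(-6t) + 3K_2e^(-2t)

Coefficient matrix A = [[-14, -8], [12, 6]].
Characteristic polynomial det(A - λI) = λ^2 + 8λ + 12 = 0.
Eigenvalues λ = -6, -2.
For λ=-6: (A-λI) row 1 is [-8, -8], so an eigenvector is (-1, 1).
For λ=-2: (A-λI) row 1 is [-12, -8], so an eigenvector is (-2, 3).
General solution: K_1e^(-6t)(-1,1) + K_2e^(-2t)(-2,3).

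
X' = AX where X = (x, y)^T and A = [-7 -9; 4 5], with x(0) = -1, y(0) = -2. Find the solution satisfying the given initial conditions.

x(t) = 24te^(-t) - e^(-t), y(t) = -16te^(-t) - 2e^(-t)

Coefficient matrix A = [[-7, -9], [4, 5]].
Characteristic polynomial det(A - λI) = λ^2 + 2λ + 1 = 0.
Single eigenvalue λ = -1 with algebraic multiplicity 2.
Eigenvector v = (3,-2); generalized eigenvector w with (A-λI)w=v is (-2,1).
General solution: e^(-t)[K_1·v + K_2·(t·v + w)].
Applying x(0)=-1, y(0)=-2 gives K_1=5, K_2=8.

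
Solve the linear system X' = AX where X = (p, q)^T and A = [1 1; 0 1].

Coefficient matrix A = [[1, 1], [0, 1]].
Characteristic polynomial det(A - λI) = λ^2 - 2λ + 1 = 0.
Single eigenvalue λ = 1 with algebraic multiplicity 2.
Eigenvector v = (1,0); generalized eigenvector w with (A-λI)w=v is (-1,1).
General solution: e^(t)[c_1·v + c_2·(t·v + w)].

p(t) = c_1e^(t) + c_2te^(t) - c_2e^(t), q(t) = c_2e^(t)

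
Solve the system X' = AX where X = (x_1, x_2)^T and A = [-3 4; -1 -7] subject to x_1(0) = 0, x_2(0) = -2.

x_1(t) = -8te^(-5t), x_2(t) = 4te^(-5t) - 2e^(-5t)

Coefficient matrix A = [[-3, 4], [-1, -7]].
Characteristic polynomial det(A - λI) = λ^2 + 10λ + 25 = 0.
Single eigenvalue λ = -5 with algebraic multiplicity 2.
Eigenvector v = (2,-1); generalized eigenvector w with (A-λI)w=v is (1,0).
General solution: e^(-5t)[K_1·v + K_2·(t·v + w)].
Applying x_1(0)=0, x_2(0)=-2 gives K_1=2, K_2=-4.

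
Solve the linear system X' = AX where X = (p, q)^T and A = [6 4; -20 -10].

p(t) = -K_1e^(-2t)cos(4t) - K_2e^(-2t)sin(4t), q(t) = K_1e^(-2t)sin(4t) + 2K_1e^(-2t)cos(4t) + 2K_2e^(-2t)sin(4t) - K_2e^(-2t)cos(4t)

Coefficient matrix A = [[6, 4], [-20, -10]].
Characteristic polynomial det(A - λI) = λ^2 + 4λ + 20 = 0.
Eigenvalues λ = -2 ± 4i (complex conjugate pair).
For λ=-2+4i: an eigenvector is (-1,2) - i(0,1) = (-1, 2 - i).
A real fundamental pair from Re and Im of e^((-2+4i)t)v: X_1 = e^(-2t)(cos(4t)·(-1,2) + sin(4t)·(0,1)), X_2 = e^(-2t)(sin(4t)·(-1,2) - cos(4t)·(0,1)).
General solution: K_1X_1 + K_2X_2.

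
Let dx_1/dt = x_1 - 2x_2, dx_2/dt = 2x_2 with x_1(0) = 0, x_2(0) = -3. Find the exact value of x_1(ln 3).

36

A = [[1,-2],[0,2]]; eigenvalues λ = 2, 1.
Eigenvectors: (2,-1) for λ=2, (-1,0) for λ=1.
From the initial condition, c_1 = 3, c_2 = 6.
x_1(ln 3) = (3)(3^2)(2) + (6)(3^1)(-1) = 36.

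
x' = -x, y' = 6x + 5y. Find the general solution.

x(t) = -c_2e^(-t), y(t) = -c_1e^(5t) + c_2e^(-t)

Coefficient matrix A = [[-1, 0], [6, 5]].
Characteristic polynomial det(A - λI) = λ^2 - 4λ - 5 = 0.
Eigenvalues λ = 5, -1.
For λ=5: (A-λI) row 1 is [-6, 0], so an eigenvector is (0, -1).
For λ=-1: (A-λI) row 2 is [6, 6], so an eigenvector is (-1, 1).
General solution: c_1e^(5t)(0,-1) + c_2e^(-t)(-1,1).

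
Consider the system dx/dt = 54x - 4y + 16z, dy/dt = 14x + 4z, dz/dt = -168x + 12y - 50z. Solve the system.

Coefficient matrix A = [[54, -4, 16], [14, 0, 4], [-168, 12, -50]].
det(A - λI) = 0 gives eigenvalues λ = 2, 4, -2.
For λ=2: eigenvector (-1,-1,3).
For λ=4: eigenvector (2,1,-6).
For λ=-2: eigenvector (-2,0,7).
General solution: K_1e^(2t)(-1,-1,3) + K_2e^(4t)(2,1,-6) + K_3e^(-2t)(-2,0,7).

x(t) = -K_1e^(2t) + 2K_2e^(4t) - 2K_3e^(-2t), y(t) = -K_1e^(2t) + K_2e^(4t), z(t) = 3K_1e^(2t) - 6K_2e^(4t) + 7K_3e^(-2t)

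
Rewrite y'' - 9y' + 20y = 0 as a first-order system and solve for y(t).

Let x_1 = y, x_2 = y'. Then x_1' = x_2 and x_2' = -20x_1 + 9x_2.
A = [[0,1],[-20,9]]; det(A-λI) = λ^2 - 9λ + 20.
Eigenvalues λ = 5, 4 with eigenvectors (1,5), (1,4).

y(t) = C_1e^(5t) + C_2e^(4t)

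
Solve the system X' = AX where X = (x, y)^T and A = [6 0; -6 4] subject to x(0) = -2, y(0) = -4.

Coefficient matrix A = [[6, 0], [-6, 4]].
Characteristic polynomial det(A - λI) = λ^2 - 10λ + 24 = 0.
Eigenvalues λ = 4, 6.
For λ=4: (A-λI) row 1 is [2, 0], so an eigenvector is (0, -1).
For λ=6: (A-λI) row 2 is [-6, -2], so an eigenvector is (-1, 3).
General solution: C_1e^(4t)(0,-1) + C_2e^(6t)(-1,3).
Applying x(0)=-2, y(0)=-4 gives C_1=10, C_2=2.

x(t) = -2e^(6t), y(t) = 6e^(6t) - 10e^(4t)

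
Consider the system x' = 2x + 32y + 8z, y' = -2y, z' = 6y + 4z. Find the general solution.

Coefficient matrix A = [[2, 32, 8], [0, -2, 0], [0, 6, 4]].
det(A - λI) = 0 gives eigenvalues λ = -2, 2, 4.
For λ=-2: eigenvector (-6,1,-1).
For λ=2: eigenvector (1,0,0).
For λ=4: eigenvector (4,0,1).
General solution: C_1e^(-2t)(-6,1,-1) + C_2e^(2t)(1,0,0) + C_3e^(4t)(4,0,1).

x(t) = -6C_1e^(-2t) + C_2e^(2t) + 4C_3e^(4t), y(t) = C_1e^(-2t), z(t) = -C_1e^(-2t) + C_3e^(4t)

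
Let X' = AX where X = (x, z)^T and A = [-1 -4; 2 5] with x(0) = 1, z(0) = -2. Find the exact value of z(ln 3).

A = [[-1,-4],[2,5]]; eigenvalues λ = 1, 3.
Eigenvectors: (-2,1) for λ=1, (1,-1) for λ=3.
From the initial condition, c_1 = 1, c_2 = 3.
z(ln 3) = (1)(3^1)(1) + (3)(3^3)(-1) = -78.

-78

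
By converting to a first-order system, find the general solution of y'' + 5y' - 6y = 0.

y(t) = c_1e^(t) + c_2e^(-6t)

Let x_1 = y, x_2 = y'. Then x_1' = x_2 and x_2' = 6x_1 - 5x_2.
A = [[0,1],[6,-5]]; det(A-λI) = λ^2 + 5λ - 6.
Eigenvalues λ = 1, -6 with eigenvectors (1,1), (1,-6).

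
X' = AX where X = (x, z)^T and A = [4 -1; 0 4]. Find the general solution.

Coefficient matrix A = [[4, -1], [0, 4]].
Characteristic polynomial det(A - λI) = λ^2 - 8λ + 16 = 0.
Single eigenvalue λ = 4 with algebraic multiplicity 2.
Eigenvector v = (1,0); generalized eigenvector w with (A-λI)w=v is (1,-1).
General solution: e^(4t)[C_1·v + C_2·(t·v + w)].

x(t) = C_1e^(4t) + C_2te^(4t) + C_2e^(4t), z(t) = -C_2e^(4t)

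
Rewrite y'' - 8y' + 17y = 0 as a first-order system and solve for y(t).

y(t) = C_1e^(4t)cos(t) + C_2e^(4t)sin(t)

Let x_1 = y, x_2 = y'. Then x_1' = x_2 and x_2' = -17x_1 + 8x_2.
A = [[0,1],[-17,8]]; det(A-λI) = λ^2 - 8λ + 17.
Eigenvalues λ = 4 ± i.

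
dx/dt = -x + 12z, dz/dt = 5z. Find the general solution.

x(t) = c_1e^(-t) - 2c_2e^(5t), z(t) = -c_2e^(5t)

Coefficient matrix A = [[-1, 12], [0, 5]].
Characteristic polynomial det(A - λI) = λ^2 - 4λ - 5 = 0.
Eigenvalues λ = -1, 5.
For λ=-1: (A-λI) row 1 is [0, 12], so an eigenvector is (1, 0).
For λ=5: (A-λI) row 1 is [-6, 12], so an eigenvector is (-2, -1).
General solution: c_1e^(-t)(1,0) + c_2e^(5t)(-2,-1).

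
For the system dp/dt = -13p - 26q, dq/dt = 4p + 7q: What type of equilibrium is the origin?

stable spiral

A = [[-13,-26],[4,7]]; det(A-λI) = λ^2 + 6λ + 13.
λ = -3 ± 2i: negative real part.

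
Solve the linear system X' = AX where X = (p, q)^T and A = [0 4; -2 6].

Coefficient matrix A = [[0, 4], [-2, 6]].
Characteristic polynomial det(A - λI) = λ^2 - 6λ + 8 = 0.
Eigenvalues λ = 2, 4.
For λ=2: (A-λI) row 1 is [-2, 4], so an eigenvector is (2, 1).
For λ=4: (A-λI) row 1 is [-4, 4], so an eigenvector is (1, 1).
General solution: K_1e^(2t)(2,1) + K_2e^(4t)(1,1).

p(t) = 2K_1e^(2t) + K_2e^(4t), q(t) = K_1e^(2t) + K_2e^(4t)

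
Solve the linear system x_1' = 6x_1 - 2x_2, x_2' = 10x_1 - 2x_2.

x_1(t) = K_1e^(2t)sin(2t) - K_2e^(2t)cos(2t), x_2(t) = 2K_1e^(2t)sin(2t) - K_1e^(2t)cos(2t) - K_2e^(2t)sin(2t) - 2K_2e^(2t)cos(2t)

Coefficient matrix A = [[6, -2], [10, -2]].
Characteristic polynomial det(A - λI) = λ^2 - 4λ + 8 = 0.
Eigenvalues λ = 2 ± 2i (complex conjugate pair).
For λ=2+2i: an eigenvector is (0,-1) - i(1,2) = (0 - i, -1 - 2i).
A real fundamental pair from Re and Im of e^((2+2i)t)v: X_1 = e^(2t)(cos(2t)·(0,-1) + sin(2t)·(1,2)), X_2 = e^(2t)(sin(2t)·(0,-1) - cos(2t)·(1,2)).
General solution: K_1X_1 + K_2X_2.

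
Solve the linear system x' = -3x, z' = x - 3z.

x(t) = K_2e^(-3t), z(t) = K_1e^(-3t) + K_2te^(-3t) - 3K_2e^(-3t)

Coefficient matrix A = [[-3, 0], [1, -3]].
Characteristic polynomial det(A - λI) = λ^2 + 6λ + 9 = 0.
Single eigenvalue λ = -3 with algebraic multiplicity 2.
Eigenvector v = (0,1); generalized eigenvector w with (A-λI)w=v is (1,-3).
General solution: e^(-3t)[K_1·v + K_2·(t·v + w)].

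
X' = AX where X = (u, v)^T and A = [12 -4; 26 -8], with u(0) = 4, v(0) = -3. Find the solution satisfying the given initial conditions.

u(t) = 26e^(2t)sin(2t) + 4e^(2t)cos(2t), v(t) = 67e^(2t)sin(2t) - 3e^(2t)cos(2t)

Coefficient matrix A = [[12, -4], [26, -8]].
Characteristic polynomial det(A - λI) = λ^2 - 4λ + 8 = 0.
Eigenvalues λ = 2 ± 2i (complex conjugate pair).
For λ=2+2i: an eigenvector is (1,2) - i(1,3) = (1 - i, 2 - 3i).
A real fundamental pair from Re and Im of e^((2+2i)t)v: X_1 = e^(2t)(cos(2t)·(1,2) + sin(2t)·(1,3)), X_2 = e^(2t)(sin(2t)·(1,2) - cos(2t)·(1,3)).
General solution: c_1X_1 + c_2X_2.
Applying u(0)=4, v(0)=-3 gives c_1=15, c_2=11.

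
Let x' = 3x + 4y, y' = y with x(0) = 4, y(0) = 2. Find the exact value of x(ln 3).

204

A = [[3,4],[0,1]]; eigenvalues λ = 1, 3.
Eigenvectors: (2,-1) for λ=1, (1,0) for λ=3.
From the initial condition, c_1 = -2, c_2 = 8.
x(ln 3) = (-2)(3^1)(2) + (8)(3^3)(1) = 204.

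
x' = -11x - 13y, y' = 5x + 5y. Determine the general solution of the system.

x(t) = -3K_1e^(-3t)sin(t) + 2K_1e^(-3t)cos(t) + 2K_2e^(-3t)sin(t) + 3K_2e^(-3t)cos(t), y(t) = 2K_1e^(-3t)sin(t) - K_1e^(-3t)cos(t) - K_2e^(-3t)sin(t) - 2K_2e^(-3t)cos(t)

Coefficient matrix A = [[-11, -13], [5, 5]].
Characteristic polynomial det(A - λI) = λ^2 + 6λ + 10 = 0.
Eigenvalues λ = -3 ± i (complex conjugate pair).
For λ=-3+i: an eigenvector is (2,-1) - i(-3,2) = (2 + 3i, -1 - 2i).
A real fundamental pair from Re and Im of e^((-3+i)t)v: X_1 = e^(-3t)(cos(t)·(2,-1) + sin(t)·(-3,2)), X_2 = e^(-3t)(sin(t)·(2,-1) - cos(t)·(-3,2)).
General solution: K_1X_1 + K_2X_2.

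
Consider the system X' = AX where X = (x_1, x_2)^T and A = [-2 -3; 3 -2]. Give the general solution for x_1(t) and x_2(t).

Coefficient matrix A = [[-2, -3], [3, -2]].
Characteristic polynomial det(A - λI) = λ^2 + 4λ + 13 = 0.
Eigenvalues λ = -2 ± 3i (complex conjugate pair).
For λ=-2+3i: an eigenvector is (0,1) - i(-1,0) = (0 + i, 1).
A real fundamental pair from Re and Im of e^((-2+3i)t)v: X_1 = e^(-2t)(cos(3t)·(0,1) + sin(3t)·(-1,0)), X_2 = e^(-2t)(sin(3t)·(0,1) - cos(3t)·(-1,0)).
General solution: K_1X_1 + K_2X_2.

x_1(t) = -K_1e^(-2t)sin(3t) + K_2e^(-2t)cos(3t), x_2(t) = K_1e^(-2t)cos(3t) + K_2e^(-2t)sin(3t)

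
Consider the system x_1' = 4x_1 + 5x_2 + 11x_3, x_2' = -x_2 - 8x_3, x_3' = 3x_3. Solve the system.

Coefficient matrix A = [[4, 5, 11], [0, -1, -8], [0, 0, 3]].
det(A - λI) = 0 gives eigenvalues λ = 4, -1, 3.
For λ=4: eigenvector (1,0,0).
For λ=-1: eigenvector (-1,1,0).
For λ=3: eigenvector (-1,-2,1).
General solution: C_1e^(4t)(1,0,0) + C_2e^(-t)(-1,1,0) + C_3e^(3t)(-1,-2,1).

x_1(t) = C_1e^(4t) - C_2e^(-t) - C_3e^(3t), x_2(t) = C_2e^(-t) - 2C_3e^(3t), x_3(t) = C_3e^(3t)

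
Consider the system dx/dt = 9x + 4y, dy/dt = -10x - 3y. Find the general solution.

x(t) = C_1e^(3t)sin(2t) - C_1e^(3t)cos(2t) - C_2e^(3t)sin(2t) - C_2e^(3t)cos(2t), y(t) = -C_1e^(3t)sin(2t) + 2C_1e^(3t)cos(2t) + 2C_2e^(3t)sin(2t) + C_2e^(3t)cos(2t)

Coefficient matrix A = [[9, 4], [-10, -3]].
Characteristic polynomial det(A - λI) = λ^2 - 6λ + 13 = 0.
Eigenvalues λ = 3 ± 2i (complex conjugate pair).
For λ=3+2i: an eigenvector is (-1,2) - i(1,-1) = (-1 - i, 2 + i).
A real fundamental pair from Re and Im of e^((3+2i)t)v: X_1 = e^(3t)(cos(2t)·(-1,2) + sin(2t)·(1,-1)), X_2 = e^(3t)(sin(2t)·(-1,2) - cos(2t)·(1,-1)).
General solution: C_1X_1 + C_2X_2.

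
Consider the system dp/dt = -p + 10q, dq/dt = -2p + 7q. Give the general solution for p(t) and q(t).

p(t) = K_1e^(3t)sin(2t) + 2K_1e^(3t)cos(2t) + 2K_2e^(3t)sin(2t) - K_2e^(3t)cos(2t), q(t) = K_1e^(3t)cos(2t) + K_2e^(3t)sin(2t)

Coefficient matrix A = [[-1, 10], [-2, 7]].
Characteristic polynomial det(A - λI) = λ^2 - 6λ + 13 = 0.
Eigenvalues λ = 3 ± 2i (complex conjugate pair).
For λ=3+2i: an eigenvector is (2,1) - i(1,0) = (2 - i, 1).
A real fundamental pair from Re and Im of e^((3+2i)t)v: X_1 = e^(3t)(cos(2t)·(2,1) + sin(2t)·(1,0)), X_2 = e^(3t)(sin(2t)·(2,1) - cos(2t)·(1,0)).
General solution: K_1X_1 + K_2X_2.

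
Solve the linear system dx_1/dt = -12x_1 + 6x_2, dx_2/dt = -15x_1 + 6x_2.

x_1(t) = -C_1e^(-3t)sin(3t) + C_1e^(-3t)cos(3t) + C_2e^(-3t)sin(3t) + C_2e^(-3t)cos(3t), x_2(t) = -2C_1e^(-3t)sin(3t) + C_1e^(-3t)cos(3t) + C_2e^(-3t)sin(3t) + 2C_2e^(-3t)cos(3t)

Coefficient matrix A = [[-12, 6], [-15, 6]].
Characteristic polynomial det(A - λI) = λ^2 + 6λ + 18 = 0.
Eigenvalues λ = -3 ± 3i (complex conjugate pair).
For λ=-3+3i: an eigenvector is (1,1) - i(-1,-2) = (1 + i, 1 + 2i).
A real fundamental pair from Re and Im of e^((-3+3i)t)v: X_1 = e^(-3t)(cos(3t)·(1,1) + sin(3t)·(-1,-2)), X_2 = e^(-3t)(sin(3t)·(1,1) - cos(3t)·(-1,-2)).
General solution: C_1X_1 + C_2X_2.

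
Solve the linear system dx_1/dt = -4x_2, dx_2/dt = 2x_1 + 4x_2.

Coefficient matrix A = [[0, -4], [2, 4]].
Characteristic polynomial det(A - λI) = λ^2 - 4λ + 8 = 0.
Eigenvalues λ = 2 ± 2i (complex conjugate pair).
For λ=2+2i: an eigenvector is (1,-1) - i(1,0) = (1 - i, -1).
A real fundamental pair from Re and Im of e^((2+2i)t)v: X_1 = e^(2t)(cos(2t)·(1,-1) + sin(2t)·(1,0)), X_2 = e^(2t)(sin(2t)·(1,-1) - cos(2t)·(1,0)).
General solution: K_1X_1 + K_2X_2.

x_1(t) = K_1e^(2t)sin(2t) + K_1e^(2t)cos(2t) + K_2e^(2t)sin(2t) - K_2e^(2t)cos(2t), x_2(t) = -K_1e^(2t)cos(2t) - K_2e^(2t)sin(2t)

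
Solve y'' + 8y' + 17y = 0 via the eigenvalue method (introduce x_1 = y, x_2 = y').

y(t) = C_1e^(-4t)cos(t) + C_2e^(-4t)sin(t)

Let x_1 = y, x_2 = y'. Then x_1' = x_2 and x_2' = -17x_1 - 8x_2.
A = [[0,1],[-17,-8]]; det(A-λI) = λ^2 + 8λ + 17.
Eigenvalues λ = -4 ± i.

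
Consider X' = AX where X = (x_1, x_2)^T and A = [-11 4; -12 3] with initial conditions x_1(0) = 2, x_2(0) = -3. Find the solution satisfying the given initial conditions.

x_1(t) = -12e^(-3t) + 14e^(-5t), x_2(t) = -24e^(-3t) + 21e^(-5t)

Coefficient matrix A = [[-11, 4], [-12, 3]].
Characteristic polynomial det(A - λI) = λ^2 + 8λ + 15 = 0.
Eigenvalues λ = -3, -5.
For λ=-3: (A-λI) row 1 is [-8, 4], so an eigenvector is (1, 2).
For λ=-5: (A-λI) row 1 is [-6, 4], so an eigenvector is (2, 3).
General solution: C_1e^(-3t)(1,2) + C_2e^(-5t)(2,3).
Applying x_1(0)=2, x_2(0)=-3 gives C_1=-12, C_2=7.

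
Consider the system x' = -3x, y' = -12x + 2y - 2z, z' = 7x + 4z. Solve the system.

x(t) = c_2e^(-3t), y(t) = c_1e^(2t) + 2c_2e^(-3t) - c_3e^(4t), z(t) = -c_2e^(-3t) + c_3e^(4t)

Coefficient matrix A = [[-3, 0, 0], [-12, 2, -2], [7, 0, 4]].
det(A - λI) = 0 gives eigenvalues λ = 2, -3, 4.
For λ=2: eigenvector (0,1,0).
For λ=-3: eigenvector (1,2,-1).
For λ=4: eigenvector (0,-1,1).
General solution: c_1e^(2t)(0,1,0) + c_2e^(-3t)(1,2,-1) + c_3e^(4t)(0,-1,1).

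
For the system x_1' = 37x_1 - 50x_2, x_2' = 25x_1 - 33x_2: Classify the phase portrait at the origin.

unstable spiral

A = [[37,-50],[25,-33]]; det(A-λI) = λ^2 - 4λ + 29.
λ = 2 ± 5i: positive real part.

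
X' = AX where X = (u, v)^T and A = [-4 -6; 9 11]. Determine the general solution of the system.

Coefficient matrix A = [[-4, -6], [9, 11]].
Characteristic polynomial det(A - λI) = λ^2 - 7λ + 10 = 0.
Eigenvalues λ = 2, 5.
For λ=2: (A-λI) row 1 is [-6, -6], so an eigenvector is (-1, 1).
For λ=5: (A-λI) row 1 is [-9, -6], so an eigenvector is (-2, 3).
General solution: K_1e^(2t)(-1,1) + K_2e^(5t)(-2,3).

u(t) = -K_1e^(2t) - 2K_2e^(5t), v(t) = K_1e^(2t) + 3K_2e^(5t)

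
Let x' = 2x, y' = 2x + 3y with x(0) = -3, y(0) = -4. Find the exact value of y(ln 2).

A = [[2,0],[2,3]]; eigenvalues λ = 2, 3.
Eigenvectors: (-1,2) for λ=2, (0,-1) for λ=3.
From the initial condition, c_1 = 3, c_2 = 10.
y(ln 2) = (3)(2^2)(2) + (10)(2^3)(-1) = -56.

-56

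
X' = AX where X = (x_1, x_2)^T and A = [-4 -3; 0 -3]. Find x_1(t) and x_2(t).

x_1(t) = -c_1e^(-4t) + 3c_2e^(-3t), x_2(t) = -c_2e^(-3t)

Coefficient matrix A = [[-4, -3], [0, -3]].
Characteristic polynomial det(A - λI) = λ^2 + 7λ + 12 = 0.
Eigenvalues λ = -4, -3.
For λ=-4: (A-λI) row 1 is [0, -3], so an eigenvector is (-1, 0).
For λ=-3: (A-λI) row 1 is [-1, -3], so an eigenvector is (3, -1).
General solution: c_1e^(-4t)(-1,0) + c_2e^(-3t)(3,-1).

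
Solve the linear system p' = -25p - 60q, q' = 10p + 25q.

Coefficient matrix A = [[-25, -60], [10, 25]].
Characteristic polynomial det(A - λI) = λ^2 - 25 = 0.
Eigenvalues λ = -5, 5.
For λ=-5: (A-λI) row 1 is [-20, -60], so an eigenvector is (-3, 1).
For λ=5: (A-λI) row 1 is [-30, -60], so an eigenvector is (-2, 1).
General solution: C_1e^(-5t)(-3,1) + C_2e^(5t)(-2,1).

p(t) = -3C_1e^(-5t) - 2C_2e^(5t), q(t) = C_1e^(-5t) + C_2e^(5t)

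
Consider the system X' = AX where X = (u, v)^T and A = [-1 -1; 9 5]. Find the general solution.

u(t) = -K_1e^(2t) - K_2te^(2t), v(t) = 3K_1e^(2t) + 3K_2te^(2t) + K_2e^(2t)

Coefficient matrix A = [[-1, -1], [9, 5]].
Characteristic polynomial det(A - λI) = λ^2 - 4λ + 4 = 0.
Single eigenvalue λ = 2 with algebraic multiplicity 2.
Eigenvector v = (-1,3); generalized eigenvector w with (A-λI)w=v is (0,1).
General solution: e^(2t)[K_1·v + K_2·(t·v + w)].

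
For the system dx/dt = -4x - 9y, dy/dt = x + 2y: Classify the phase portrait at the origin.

A = [[-4,-9],[1,2]]; det(A-λI) = λ^2 + 2λ + 1.
repeated λ = -1 with a single eigenvector.

stable improper node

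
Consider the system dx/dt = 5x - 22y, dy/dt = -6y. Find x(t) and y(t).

x(t) = 2K_1e^(-6t) - K_2e^(5t), y(t) = K_1e^(-6t)

Coefficient matrix A = [[5, -22], [0, -6]].
Characteristic polynomial det(A - λI) = λ^2 + λ - 30 = 0.
Eigenvalues λ = -6, 5.
For λ=-6: (A-λI) row 1 is [11, -22], so an eigenvector is (2, 1).
For λ=5: (A-λI) row 1 is [0, -22], so an eigenvector is (-1, 0).
General solution: K_1e^(-6t)(2,1) + K_2e^(5t)(-1,0).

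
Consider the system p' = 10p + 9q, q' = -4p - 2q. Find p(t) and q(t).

p(t) = -3K_1e^(4t) - 3K_2te^(4t) - 2K_2e^(4t), q(t) = 2K_1e^(4t) + 2K_2te^(4t) + K_2e^(4t)

Coefficient matrix A = [[10, 9], [-4, -2]].
Characteristic polynomial det(A - λI) = λ^2 - 8λ + 16 = 0.
Single eigenvalue λ = 4 with algebraic multiplicity 2.
Eigenvector v = (-3,2); generalized eigenvector w with (A-λI)w=v is (-2,1).
General solution: e^(4t)[K_1·v + K_2·(t·v + w)].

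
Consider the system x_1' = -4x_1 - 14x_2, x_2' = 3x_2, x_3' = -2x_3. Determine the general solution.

Coefficient matrix A = [[-4, -14, 0], [0, 3, 0], [0, 0, -2]].
det(A - λI) = 0 gives eigenvalues λ = 3, -4, -2.
For λ=3: eigenvector (-2,1,0).
For λ=-4: eigenvector (1,0,0).
For λ=-2: eigenvector (0,0,1).
General solution: c_1e^(3t)(-2,1,0) + c_2e^(-4t)(1,0,0) + c_3e^(-2t)(0,0,1).

x_1(t) = -2c_1e^(3t) + c_2e^(-4t), x_2(t) = c_1e^(3t), x_3(t) = c_3e^(-2t)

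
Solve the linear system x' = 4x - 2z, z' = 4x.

x(t) = K_1e^(2t)sin(2t) - K_2e^(2t)cos(2t), z(t) = K_1e^(2t)sin(2t) - K_1e^(2t)cos(2t) - K_2e^(2t)sin(2t) - K_2e^(2t)cos(2t)

Coefficient matrix A = [[4, -2], [4, 0]].
Characteristic polynomial det(A - λI) = λ^2 - 4λ + 8 = 0.
Eigenvalues λ = 2 ± 2i (complex conjugate pair).
For λ=2+2i: an eigenvector is (0,-1) - i(1,1) = (0 - i, -1 - i).
A real fundamental pair from Re and Im of e^((2+2i)t)v: X_1 = e^(2t)(cos(2t)·(0,-1) + sin(2t)·(1,1)), X_2 = e^(2t)(sin(2t)·(0,-1) - cos(2t)·(1,1)).
General solution: K_1X_1 + K_2X_2.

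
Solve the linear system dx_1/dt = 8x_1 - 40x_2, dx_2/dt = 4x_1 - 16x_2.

x_1(t) = -K_1e^(-4t)sin(4t) + 3K_1e^(-4t)cos(4t) + 3K_2e^(-4t)sin(4t) + K_2e^(-4t)cos(4t), x_2(t) = K_1e^(-4t)cos(4t) + K_2e^(-4t)sin(4t)

Coefficient matrix A = [[8, -40], [4, -16]].
Characteristic polynomial det(A - λI) = λ^2 + 8λ + 32 = 0.
Eigenvalues λ = -4 ± 4i (complex conjugate pair).
For λ=-4+4i: an eigenvector is (3,1) - i(-1,0) = (3 + i, 1).
A real fundamental pair from Re and Im of e^((-4+4i)t)v: X_1 = e^(-4t)(cos(4t)·(3,1) + sin(4t)·(-1,0)), X_2 = e^(-4t)(sin(4t)·(3,1) - cos(4t)·(-1,0)).
General solution: K_1X_1 + K_2X_2.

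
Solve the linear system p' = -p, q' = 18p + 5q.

Coefficient matrix A = [[-1, 0], [18, 5]].
Characteristic polynomial det(A - λI) = λ^2 - 4λ - 5 = 0.
Eigenvalues λ = 5, -1.
For λ=5: (A-λI) row 1 is [-6, 0], so an eigenvector is (0, -1).
For λ=-1: (A-λI) row 2 is [18, 6], so an eigenvector is (1, -3).
General solution: c_1e^(5t)(0,-1) + c_2e^(-t)(1,-3).

p(t) = c_2e^(-t), q(t) = -c_1e^(5t) - 3c_2e^(-t)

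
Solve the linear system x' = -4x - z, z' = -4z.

Coefficient matrix A = [[-4, -1], [0, -4]].
Characteristic polynomial det(A - λI) = λ^2 + 8λ + 16 = 0.
Single eigenvalue λ = -4 with algebraic multiplicity 2.
Eigenvector v = (1,0); generalized eigenvector w with (A-λI)w=v is (3,-1).
General solution: e^(-4t)[c_1·v + c_2·(t·v + w)].

x(t) = c_1e^(-4t) + c_2te^(-4t) + 3c_2e^(-4t), z(t) = -c_2e^(-4t)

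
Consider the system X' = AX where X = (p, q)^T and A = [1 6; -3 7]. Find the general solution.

Coefficient matrix A = [[1, 6], [-3, 7]].
Characteristic polynomial det(A - λI) = λ^2 - 8λ + 25 = 0.
Eigenvalues λ = 4 ± 3i (complex conjugate pair).
For λ=4+3i: an eigenvector is (1,0) - i(-1,-1) = (1 + i, 0 + i).
A real fundamental pair from Re and Im of e^((4+3i)t)v: X_1 = e^(4t)(cos(3t)·(1,0) + sin(3t)·(-1,-1)), X_2 = e^(4t)(sin(3t)·(1,0) - cos(3t)·(-1,-1)).
General solution: c_1X_1 + c_2X_2.

p(t) = -c_1e^(4t)sin(3t) + c_1e^(4t)cos(3t) + c_2e^(4t)sin(3t) + c_2e^(4t)cos(3t), q(t) = -c_1e^(4t)sin(3t) + c_2e^(4t)cos(3t)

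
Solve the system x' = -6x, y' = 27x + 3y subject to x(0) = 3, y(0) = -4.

x(t) = 3e^(-6t), y(t) = 5e^(3t) - 9e^(-6t)

Coefficient matrix A = [[-6, 0], [27, 3]].
Characteristic polynomial det(A - λI) = λ^2 + 3λ - 18 = 0.
Eigenvalues λ = 3, -6.
For λ=3: (A-λI) row 1 is [-9, 0], so an eigenvector is (0, -1).
For λ=-6: (A-λI) row 2 is [27, 9], so an eigenvector is (1, -3).
General solution: c_1e^(3t)(0,-1) + c_2e^(-6t)(1,-3).
Applying x(0)=3, y(0)=-4 gives c_1=-5, c_2=3.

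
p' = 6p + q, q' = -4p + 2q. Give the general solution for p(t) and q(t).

p(t) = -K_1e^(4t) - K_2te^(4t) - 2K_2e^(4t), q(t) = 2K_1e^(4t) + 2K_2te^(4t) + 3K_2e^(4t)

Coefficient matrix A = [[6, 1], [-4, 2]].
Characteristic polynomial det(A - λI) = λ^2 - 8λ + 16 = 0.
Single eigenvalue λ = 4 with algebraic multiplicity 2.
Eigenvector v = (-1,2); generalized eigenvector w with (A-λI)w=v is (-2,3).
General solution: e^(4t)[K_1·v + K_2·(t·v + w)].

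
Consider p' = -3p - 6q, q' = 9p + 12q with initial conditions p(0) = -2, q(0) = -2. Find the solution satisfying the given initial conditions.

p(t) = 8e^(6t) - 10e^(3t), q(t) = -12e^(6t) + 10e^(3t)

Coefficient matrix A = [[-3, -6], [9, 12]].
Characteristic polynomial det(A - λI) = λ^2 - 9λ + 18 = 0.
Eigenvalues λ = 3, 6.
For λ=3: (A-λI) row 1 is [-6, -6], so an eigenvector is (-1, 1).
For λ=6: (A-λI) row 1 is [-9, -6], so an eigenvector is (-2, 3).
General solution: c_1e^(3t)(-1,1) + c_2e^(6t)(-2,3).
Applying p(0)=-2, q(0)=-2 gives c_1=10, c_2=-4.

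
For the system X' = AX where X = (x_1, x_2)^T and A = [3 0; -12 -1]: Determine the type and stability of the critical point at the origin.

saddle

A = [[3,0],[-12,-1]]; det(A-λI) = λ^2 - 2λ - 3.
λ = 3, -1: opposite signs.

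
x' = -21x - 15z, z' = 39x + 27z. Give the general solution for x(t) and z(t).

x(t) = 2C_1e^(3t)sin(3t) + C_1e^(3t)cos(3t) + C_2e^(3t)sin(3t) - 2C_2e^(3t)cos(3t), z(t) = -3C_1e^(3t)sin(3t) - 2C_1e^(3t)cos(3t) - 2C_2e^(3t)sin(3t) + 3C_2e^(3t)cos(3t)

Coefficient matrix A = [[-21, -15], [39, 27]].
Characteristic polynomial det(A - λI) = λ^2 - 6λ + 18 = 0.
Eigenvalues λ = 3 ± 3i (complex conjugate pair).
For λ=3+3i: an eigenvector is (1,-2) - i(2,-3) = (1 - 2i, -2 + 3i).
A real fundamental pair from Re and Im of e^((3+3i)t)v: X_1 = e^(3t)(cos(3t)·(1,-2) + sin(3t)·(2,-3)), X_2 = e^(3t)(sin(3t)·(1,-2) - cos(3t)·(2,-3)).
General solution: C_1X_1 + C_2X_2.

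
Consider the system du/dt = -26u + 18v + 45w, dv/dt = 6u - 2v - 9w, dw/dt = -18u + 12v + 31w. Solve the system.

u(t) = -c_1e^(t) - 3c_2e^(-2t) - 3c_3e^(4t), v(t) = c_1e^(t) + c_2e^(-2t), w(t) = -c_1e^(t) - 2c_2e^(-2t) - 2c_3e^(4t)

Coefficient matrix A = [[-26, 18, 45], [6, -2, -9], [-18, 12, 31]].
det(A - λI) = 0 gives eigenvalues λ = 1, -2, 4.
For λ=1: eigenvector (-1,1,-1).
For λ=-2: eigenvector (-3,1,-2).
For λ=4: eigenvector (-3,0,-2).
General solution: c_1e^(t)(-1,1,-1) + c_2e^(-2t)(-3,1,-2) + c_3e^(4t)(-3,0,-2).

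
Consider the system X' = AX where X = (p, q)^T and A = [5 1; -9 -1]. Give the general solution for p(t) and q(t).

Coefficient matrix A = [[5, 1], [-9, -1]].
Characteristic polynomial det(A - λI) = λ^2 - 4λ + 4 = 0.
Single eigenvalue λ = 2 with algebraic multiplicity 2.
Eigenvector v = (1,-3); generalized eigenvector w with (A-λI)w=v is (0,1).
General solution: e^(2t)[K_1·v + K_2·(t·v + w)].

p(t) = K_1e^(2t) + K_2te^(2t), q(t) = -3K_1e^(2t) - 3K_2te^(2t) + K_2e^(2t)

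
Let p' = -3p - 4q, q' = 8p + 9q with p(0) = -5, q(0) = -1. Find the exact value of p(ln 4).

A = [[-3,-4],[8,9]]; eigenvalues λ = 5, 1.
Eigenvectors: (1,-2) for λ=5, (-1,1) for λ=1.
From the initial condition, c_1 = 6, c_2 = 11.
p(ln 4) = (6)(4^5)(1) + (11)(4^1)(-1) = 6100.

6100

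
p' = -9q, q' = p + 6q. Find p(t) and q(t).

p(t) = -3C_1e^(3t) - 3C_2te^(3t) + C_2e^(3t), q(t) = C_1e^(3t) + C_2te^(3t)

Coefficient matrix A = [[0, -9], [1, 6]].
Characteristic polynomial det(A - λI) = λ^2 - 6λ + 9 = 0.
Single eigenvalue λ = 3 with algebraic multiplicity 2.
Eigenvector v = (-3,1); generalized eigenvector w with (A-λI)w=v is (1,0).
General solution: e^(3t)[C_1·v + C_2·(t·v + w)].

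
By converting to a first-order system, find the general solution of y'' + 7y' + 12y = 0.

Let x_1 = y, x_2 = y'. Then x_1' = x_2 and x_2' = -12x_1 - 7x_2.
A = [[0,1],[-12,-7]]; det(A-λI) = λ^2 + 7λ + 12.
Eigenvalues λ = -4, -3 with eigenvectors (1,-4), (1,-3).

y(t) = K_1e^(-4t) + K_2e^(-3t)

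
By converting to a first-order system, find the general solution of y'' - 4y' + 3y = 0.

y(t) = C_1e^(3t) + C_2e^(t)

Let x_1 = y, x_2 = y'. Then x_1' = x_2 and x_2' = -3x_1 + 4x_2.
A = [[0,1],[-3,4]]; det(A-λI) = λ^2 - 4λ + 3.
Eigenvalues λ = 3, 1 with eigenvectors (1,3), (1,1).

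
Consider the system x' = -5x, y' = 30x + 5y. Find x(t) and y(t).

Coefficient matrix A = [[-5, 0], [30, 5]].
Characteristic polynomial det(A - λI) = λ^2 - 25 = 0.
Eigenvalues λ = -5, 5.
For λ=-5: (A-λI) row 2 is [30, 10], so an eigenvector is (1, -3).
For λ=5: (A-λI) row 1 is [-10, 0], so an eigenvector is (0, 1).
General solution: C_1e^(-5t)(1,-3) + C_2e^(5t)(0,1).

x(t) = C_1e^(-5t), y(t) = -3C_1e^(-5t) + C_2e^(5t)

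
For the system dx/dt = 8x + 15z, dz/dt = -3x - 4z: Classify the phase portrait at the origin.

unstable spiral

A = [[8,15],[-3,-4]]; det(A-λI) = λ^2 - 4λ + 13.
λ = 2 ± 3i: positive real part.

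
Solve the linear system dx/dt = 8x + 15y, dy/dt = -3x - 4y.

Coefficient matrix A = [[8, 15], [-3, -4]].
Characteristic polynomial det(A - λI) = λ^2 - 4λ + 13 = 0.
Eigenvalues λ = 2 ± 3i (complex conjugate pair).
For λ=2+3i: an eigenvector is (1,0) - i(2,-1) = (1 - 2i, 0 + i).
A real fundamental pair from Re and Im of e^((2+3i)t)v: X_1 = e^(2t)(cos(3t)·(1,0) + sin(3t)·(2,-1)), X_2 = e^(2t)(sin(3t)·(1,0) - cos(3t)·(2,-1)).
General solution: c_1X_1 + c_2X_2.

x(t) = 2c_1e^(2t)sin(3t) + c_1e^(2t)cos(3t) + c_2e^(2t)sin(3t) - 2c_2e^(2t)cos(3t), y(t) = -c_1e^(2t)sin(3t) + c_2e^(2t)cos(3t)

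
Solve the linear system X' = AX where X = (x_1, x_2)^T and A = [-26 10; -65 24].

Coefficient matrix A = [[-26, 10], [-65, 24]].
Characteristic polynomial det(A - λI) = λ^2 + 2λ + 26 = 0.
Eigenvalues λ = -1 ± 5i (complex conjugate pair).
For λ=-1+5i: an eigenvector is (1,3) - i(1,2) = (1 - i, 3 - 2i).
A real fundamental pair from Re and Im of e^((-1+5i)t)v: X_1 = e^(-t)(cos(5t)·(1,3) + sin(5t)·(1,2)), X_2 = e^(-t)(sin(5t)·(1,3) - cos(5t)·(1,2)).
General solution: c_1X_1 + c_2X_2.

x_1(t) = c_1e^(-t)sin(5t) + c_1e^(-t)cos(5t) + c_2e^(-t)sin(5t) - c_2e^(-t)cos(5t), x_2(t) = 2c_1e^(-t)sin(5t) + 3c_1e^(-t)cos(5t) + 3c_2e^(-t)sin(5t) - 2c_2e^(-t)cos(5t)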